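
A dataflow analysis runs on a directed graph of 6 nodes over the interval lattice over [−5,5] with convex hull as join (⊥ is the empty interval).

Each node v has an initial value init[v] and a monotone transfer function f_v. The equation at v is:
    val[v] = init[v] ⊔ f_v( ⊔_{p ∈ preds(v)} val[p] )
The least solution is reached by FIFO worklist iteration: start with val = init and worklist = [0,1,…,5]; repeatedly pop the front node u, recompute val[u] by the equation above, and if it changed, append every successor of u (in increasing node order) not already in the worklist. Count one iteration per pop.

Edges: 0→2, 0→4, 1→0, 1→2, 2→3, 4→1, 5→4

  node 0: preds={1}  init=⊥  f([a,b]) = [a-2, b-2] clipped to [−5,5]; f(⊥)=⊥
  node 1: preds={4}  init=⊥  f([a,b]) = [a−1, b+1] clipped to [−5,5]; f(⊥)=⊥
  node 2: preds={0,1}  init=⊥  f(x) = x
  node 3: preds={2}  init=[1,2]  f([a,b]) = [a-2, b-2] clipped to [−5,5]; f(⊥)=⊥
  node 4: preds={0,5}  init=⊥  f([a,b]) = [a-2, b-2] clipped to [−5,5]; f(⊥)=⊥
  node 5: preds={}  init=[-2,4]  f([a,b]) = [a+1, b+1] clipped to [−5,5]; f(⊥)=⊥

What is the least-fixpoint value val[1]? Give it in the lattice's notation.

[-5,3]

Iteration log — 12 steps:
  step 1. node 0  ⊔preds=⊥  new=⊥  stable
  step 2. node 1  ⊔preds=⊥  new=⊥  stable
  step 3. node 2  ⊔preds=⊥  new=⊥  stable
  step 4. node 3  ⊔preds=⊥  new=[1,2]  stable
  step 5. node 4  ⊔preds=[-2,4]  new=[-4,2]  old=⊥  +wl: 1
  step 6. node 5  ⊔preds=⊥  new=[-2,4]  stable
  step 7. node 1  ⊔preds=[-4,2]  new=[-5,3]  old=⊥  +wl: 0,2
  step 8. node 0  ⊔preds=[-5,3]  new=[-5,1]  old=⊥  +wl: 4
  step 9. node 2  ⊔preds=[-5,3]  new=[-5,3]  old=⊥  +wl: 3
  step 10. node 4  ⊔preds=[-5,4]  new=[-5,2]  old=[-4,2]  +wl: 1
  step 11. node 3  ⊔preds=[-5,3]  new=[-5,2]  old=[1,2]  +wl: 
  step 12. node 1  ⊔preds=[-5,2]  new=[-5,3]  stable

Least fixpoint reached:
  node 0: [-5,1]
  node 1: [-5,3]
  node 2: [-5,3]
  node 3: [-5,2]
  node 4: [-5,2]
  node 5: [-2,4]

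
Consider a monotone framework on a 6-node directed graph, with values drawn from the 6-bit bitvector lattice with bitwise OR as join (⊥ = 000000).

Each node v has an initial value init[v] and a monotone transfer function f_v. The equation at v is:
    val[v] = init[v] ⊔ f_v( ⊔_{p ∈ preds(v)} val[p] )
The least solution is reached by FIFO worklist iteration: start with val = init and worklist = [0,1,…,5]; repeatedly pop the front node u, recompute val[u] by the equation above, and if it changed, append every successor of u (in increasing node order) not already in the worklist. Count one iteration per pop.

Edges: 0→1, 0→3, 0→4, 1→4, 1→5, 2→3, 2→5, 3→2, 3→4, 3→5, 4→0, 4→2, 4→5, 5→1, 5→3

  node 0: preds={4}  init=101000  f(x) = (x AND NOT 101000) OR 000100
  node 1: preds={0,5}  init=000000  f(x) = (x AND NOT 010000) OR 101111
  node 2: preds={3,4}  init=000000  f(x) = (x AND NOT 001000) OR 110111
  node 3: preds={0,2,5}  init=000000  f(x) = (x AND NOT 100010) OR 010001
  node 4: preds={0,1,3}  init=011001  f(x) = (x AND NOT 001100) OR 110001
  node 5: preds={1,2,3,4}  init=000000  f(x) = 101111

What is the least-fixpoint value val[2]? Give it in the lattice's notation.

Trace (11 dequeues):
  [1] u=0 | in 011001 | out 111101 | prev 101000 | push {}
  [2] u=1 | in 111101 | out 101111 | prev 000000 | push {}
  [3] u=2 | in 011001 | out 110111 | prev 000000 | push {}
  [4] u=3 | in 111111 | out 011101 | prev 000000 | push {2}
  [5] u=4 | in 111111 | out 111011 | prev 011001 | push {0}
  [6] u=5 | in 111111 | out 101111 | prev 000000 | push {1,3}
  [7] u=2 | in 111111 | out 110111 | ==
  [8] u=0 | in 111011 | out 111111 | prev 111101 | push {4}
  [9] u=1 | in 111111 | out 101111 | ==
  [10] u=3 | in 111111 | out 011101 | ==
  [11] u=4 | in 111111 | out 111011 | ==

Converged values:
  [0] 111111
  [1] 101111
  [2] 110111
  [3] 011101
  [4] 111011
  [5] 101111

110111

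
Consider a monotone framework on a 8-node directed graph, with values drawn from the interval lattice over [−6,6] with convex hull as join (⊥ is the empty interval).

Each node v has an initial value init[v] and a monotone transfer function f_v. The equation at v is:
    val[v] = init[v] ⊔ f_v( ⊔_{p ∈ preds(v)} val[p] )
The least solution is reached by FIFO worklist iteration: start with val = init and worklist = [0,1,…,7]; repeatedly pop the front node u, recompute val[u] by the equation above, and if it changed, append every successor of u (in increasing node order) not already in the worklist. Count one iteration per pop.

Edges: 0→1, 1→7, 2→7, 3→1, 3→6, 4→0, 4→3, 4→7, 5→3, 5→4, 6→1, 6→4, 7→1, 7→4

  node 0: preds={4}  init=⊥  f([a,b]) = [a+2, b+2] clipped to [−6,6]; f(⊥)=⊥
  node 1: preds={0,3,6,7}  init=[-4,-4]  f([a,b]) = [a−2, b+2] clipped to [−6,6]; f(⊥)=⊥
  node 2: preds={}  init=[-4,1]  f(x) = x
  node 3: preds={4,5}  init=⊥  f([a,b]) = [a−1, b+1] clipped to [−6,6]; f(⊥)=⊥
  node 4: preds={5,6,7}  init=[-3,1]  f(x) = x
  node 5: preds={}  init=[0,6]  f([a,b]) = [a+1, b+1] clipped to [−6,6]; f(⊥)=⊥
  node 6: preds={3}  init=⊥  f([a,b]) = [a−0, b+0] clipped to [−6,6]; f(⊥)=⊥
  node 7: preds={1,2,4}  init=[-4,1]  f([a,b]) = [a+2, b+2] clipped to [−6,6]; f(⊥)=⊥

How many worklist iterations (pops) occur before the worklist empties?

28

Worklist (28 pops):
  #1 pop 0: in=[-3,1] → [-1,3] (was ⊥); enqueue []
  #2 pop 1: in=[-4,3] → [-6,5] (was [-4,-4]); enqueue []
  #3 pop 2: in=⊥ → [-4,1] (no change)
  #4 pop 3: in=[-3,6] → [-4,6] (was ⊥); enqueue [1]
  #5 pop 4: in=[-4,6] → [-4,6] (was [-3,1]); enqueue [0,3]
  #6 pop 5: in=⊥ → [0,6] (no change)
  #7 pop 6: in=[-4,6] → [-4,6] (was ⊥); enqueue [4]
  #8 pop 7: in=[-6,6] → [-4,6] (was [-4,1]); enqueue []
  #9 pop 1: in=[-4,6] → [-6,6] (was [-6,5]); enqueue [7]
  #10 pop 0: in=[-4,6] → [-2,6] (was [-1,3]); enqueue [1]
  #11 pop 3: in=[-4,6] → [-5,6] (was [-4,6]); enqueue [6]
  #12 pop 4: in=[-4,6] → [-4,6] (no change)
  #13 pop 7: in=[-6,6] → [-4,6] (no change)
  #14 pop 1: in=[-5,6] → [-6,6] (no change)
  #15 pop 6: in=[-5,6] → [-5,6] (was [-4,6]); enqueue [1,4]
  #16 pop 1: in=[-5,6] → [-6,6] (no change)
  #17 pop 4: in=[-5,6] → [-5,6] (was [-4,6]); enqueue [0,3,7]
  #18 pop 0: in=[-5,6] → [-3,6] (was [-2,6]); enqueue [1]
  #19 pop 3: in=[-5,6] → [-6,6] (was [-5,6]); enqueue [6]
  #20 pop 7: in=[-6,6] → [-4,6] (no change)
  #21 pop 1: in=[-6,6] → [-6,6] (no change)
  #22 pop 6: in=[-6,6] → [-6,6] (was [-5,6]); enqueue [1,4]
  #23 pop 1: in=[-6,6] → [-6,6] (no change)
  #24 pop 4: in=[-6,6] → [-6,6] (was [-5,6]); enqueue [0,3,7]
  #25 pop 0: in=[-6,6] → [-4,6] (was [-3,6]); enqueue [1]
  #26 pop 3: in=[-6,6] → [-6,6] (no change)
  #27 pop 7: in=[-6,6] → [-4,6] (no change)
  #28 pop 1: in=[-6,6] → [-6,6] (no change)

Fixpoint:
  val[0] = [-4,6]
  val[1] = [-6,6]
  val[2] = [-4,1]
  val[3] = [-6,6]
  val[4] = [-6,6]
  val[5] = [0,6]
  val[6] = [-6,6]
  val[7] = [-4,6]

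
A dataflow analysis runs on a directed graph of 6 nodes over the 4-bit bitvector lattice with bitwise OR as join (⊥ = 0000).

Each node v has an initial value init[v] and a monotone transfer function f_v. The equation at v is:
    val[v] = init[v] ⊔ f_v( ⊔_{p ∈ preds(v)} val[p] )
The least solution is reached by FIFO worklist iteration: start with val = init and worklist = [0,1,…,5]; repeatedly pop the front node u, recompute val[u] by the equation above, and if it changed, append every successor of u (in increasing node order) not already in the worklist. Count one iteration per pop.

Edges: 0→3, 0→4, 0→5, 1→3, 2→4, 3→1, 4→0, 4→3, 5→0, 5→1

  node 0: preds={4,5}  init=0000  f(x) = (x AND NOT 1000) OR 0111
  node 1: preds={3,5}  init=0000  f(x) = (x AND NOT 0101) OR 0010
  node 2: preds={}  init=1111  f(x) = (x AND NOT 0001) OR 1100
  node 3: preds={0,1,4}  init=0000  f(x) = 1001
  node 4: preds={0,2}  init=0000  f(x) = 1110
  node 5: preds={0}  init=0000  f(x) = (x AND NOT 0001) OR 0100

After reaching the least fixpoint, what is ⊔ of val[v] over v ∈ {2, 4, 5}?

Worklist (9 pops):
  #1 pop 0: in=0000 → 0111 (was 0000); enqueue []
  #2 pop 1: in=0000 → 0010 (was 0000); enqueue []
  #3 pop 2: in=0000 → 1111 (no change)
  #4 pop 3: in=0111 → 1001 (was 0000); enqueue [1]
  #5 pop 4: in=1111 → 1110 (was 0000); enqueue [0,3]
  #6 pop 5: in=0111 → 0110 (was 0000); enqueue []
  #7 pop 1: in=1111 → 1010 (was 0010); enqueue []
  #8 pop 0: in=1110 → 0111 (no change)
  #9 pop 3: in=1111 → 1001 (no change)

Fixpoint:
  val[0] = 0111
  val[1] = 1010
  val[2] = 1111
  val[3] = 1001
  val[4] = 1110
  val[5] = 0110

1111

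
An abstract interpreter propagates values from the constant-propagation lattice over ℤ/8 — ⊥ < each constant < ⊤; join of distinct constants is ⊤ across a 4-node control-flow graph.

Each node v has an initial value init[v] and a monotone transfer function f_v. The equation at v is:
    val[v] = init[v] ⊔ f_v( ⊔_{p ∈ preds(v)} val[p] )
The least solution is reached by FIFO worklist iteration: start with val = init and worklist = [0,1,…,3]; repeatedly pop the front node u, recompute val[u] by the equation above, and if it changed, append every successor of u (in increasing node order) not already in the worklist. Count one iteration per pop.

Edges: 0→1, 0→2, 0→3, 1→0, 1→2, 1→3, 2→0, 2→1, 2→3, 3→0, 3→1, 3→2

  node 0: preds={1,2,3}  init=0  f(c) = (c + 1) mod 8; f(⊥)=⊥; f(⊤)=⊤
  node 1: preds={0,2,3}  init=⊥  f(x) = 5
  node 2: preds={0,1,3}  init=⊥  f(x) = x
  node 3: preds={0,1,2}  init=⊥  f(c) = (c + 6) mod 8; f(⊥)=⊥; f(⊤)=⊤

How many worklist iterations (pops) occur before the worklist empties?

8

Worklist (8 pops):
  #1 pop 0: in=⊥ → 0 (no change)
  #2 pop 1: in=0 → 5 (was ⊥); enqueue [0]
  #3 pop 2: in=⊤ → ⊤ (was ⊥); enqueue [1]
  #4 pop 3: in=⊤ → ⊤ (was ⊥); enqueue [2]
  #5 pop 0: in=⊤ → ⊤ (was 0); enqueue [3]
  #6 pop 1: in=⊤ → 5 (no change)
  #7 pop 2: in=⊤ → ⊤ (no change)
  #8 pop 3: in=⊤ → ⊤ (no change)

Fixpoint:
  val[0] = ⊤
  val[1] = 5
  val[2] = ⊤
  val[3] = ⊤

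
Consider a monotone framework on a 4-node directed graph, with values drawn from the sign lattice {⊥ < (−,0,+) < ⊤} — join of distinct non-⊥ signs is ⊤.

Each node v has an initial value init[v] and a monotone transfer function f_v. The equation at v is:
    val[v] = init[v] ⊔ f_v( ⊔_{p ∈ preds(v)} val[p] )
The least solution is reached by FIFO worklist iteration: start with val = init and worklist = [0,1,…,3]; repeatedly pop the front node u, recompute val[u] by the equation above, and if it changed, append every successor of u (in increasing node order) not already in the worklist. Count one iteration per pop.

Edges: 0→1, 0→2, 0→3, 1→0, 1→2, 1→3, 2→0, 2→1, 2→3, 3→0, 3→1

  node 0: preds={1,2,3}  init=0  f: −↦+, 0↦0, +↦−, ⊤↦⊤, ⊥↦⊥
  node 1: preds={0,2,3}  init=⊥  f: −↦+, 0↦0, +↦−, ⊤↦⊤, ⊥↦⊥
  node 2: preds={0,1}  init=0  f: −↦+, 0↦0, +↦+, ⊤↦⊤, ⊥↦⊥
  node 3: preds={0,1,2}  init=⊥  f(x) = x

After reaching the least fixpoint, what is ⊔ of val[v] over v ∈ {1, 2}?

0

Worklist (6 pops):
  #1 pop 0: in=0 → 0 (no change)
  #2 pop 1: in=0 → 0 (was ⊥); enqueue [0]
  #3 pop 2: in=0 → 0 (no change)
  #4 pop 3: in=0 → 0 (was ⊥); enqueue [1]
  #5 pop 0: in=0 → 0 (no change)
  #6 pop 1: in=0 → 0 (no change)

Fixpoint:
  val[0] = 0
  val[1] = 0
  val[2] = 0
  val[3] = 0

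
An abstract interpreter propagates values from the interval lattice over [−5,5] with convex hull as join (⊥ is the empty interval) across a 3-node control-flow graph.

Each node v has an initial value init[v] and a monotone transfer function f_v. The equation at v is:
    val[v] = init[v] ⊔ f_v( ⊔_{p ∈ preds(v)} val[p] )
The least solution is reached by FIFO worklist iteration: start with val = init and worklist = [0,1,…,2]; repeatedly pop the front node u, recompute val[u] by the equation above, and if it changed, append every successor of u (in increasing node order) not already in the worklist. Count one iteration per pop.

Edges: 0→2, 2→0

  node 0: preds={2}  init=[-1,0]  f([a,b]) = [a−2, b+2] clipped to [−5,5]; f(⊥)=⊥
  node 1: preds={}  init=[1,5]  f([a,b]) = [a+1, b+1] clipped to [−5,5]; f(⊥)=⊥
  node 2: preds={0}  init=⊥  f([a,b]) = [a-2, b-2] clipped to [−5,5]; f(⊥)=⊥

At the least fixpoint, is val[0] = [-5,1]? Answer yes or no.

Trace (6 dequeues):
  [1] u=0 | in ⊥ | out [-1,0] | ==
  [2] u=1 | in ⊥ | out [1,5] | ==
  [3] u=2 | in [-1,0] | out [-3,-2] | prev ⊥ | push {0}
  [4] u=0 | in [-3,-2] | out [-5,0] | prev [-1,0] | push {2}
  [5] u=2 | in [-5,0] | out [-5,-2] | prev [-3,-2] | push {0}
  [6] u=0 | in [-5,-2] | out [-5,0] | ==

Converged values:
  [0] [-5,0]
  [1] [1,5]
  [2] [-5,-2]

no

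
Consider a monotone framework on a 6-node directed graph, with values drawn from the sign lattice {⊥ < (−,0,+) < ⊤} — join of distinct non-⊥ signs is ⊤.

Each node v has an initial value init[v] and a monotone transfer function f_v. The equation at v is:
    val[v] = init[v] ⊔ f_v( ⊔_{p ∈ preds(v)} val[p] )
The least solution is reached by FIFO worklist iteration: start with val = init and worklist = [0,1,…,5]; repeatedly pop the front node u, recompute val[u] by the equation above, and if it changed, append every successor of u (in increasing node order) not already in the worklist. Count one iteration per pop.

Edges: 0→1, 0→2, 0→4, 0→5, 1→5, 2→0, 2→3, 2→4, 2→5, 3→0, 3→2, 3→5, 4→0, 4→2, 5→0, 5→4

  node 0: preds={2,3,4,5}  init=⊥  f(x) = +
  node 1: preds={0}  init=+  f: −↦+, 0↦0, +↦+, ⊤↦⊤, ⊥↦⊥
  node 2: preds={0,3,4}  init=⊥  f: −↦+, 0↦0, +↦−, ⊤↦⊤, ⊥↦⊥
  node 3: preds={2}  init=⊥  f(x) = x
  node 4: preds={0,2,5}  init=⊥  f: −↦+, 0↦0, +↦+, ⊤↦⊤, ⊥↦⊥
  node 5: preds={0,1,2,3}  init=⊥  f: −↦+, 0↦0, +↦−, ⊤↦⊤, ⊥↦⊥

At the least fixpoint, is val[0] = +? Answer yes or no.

yes

Worklist (14 pops):
  #1 pop 0: in=⊥ → + (was ⊥); enqueue []
  #2 pop 1: in=+ → + (no change)
  #3 pop 2: in=+ → − (was ⊥); enqueue [0]
  #4 pop 3: in=− → − (was ⊥); enqueue [2]
  #5 pop 4: in=⊤ → ⊤ (was ⊥); enqueue []
  #6 pop 5: in=⊤ → ⊤ (was ⊥); enqueue [4]
  #7 pop 0: in=⊤ → + (no change)
  #8 pop 2: in=⊤ → ⊤ (was −); enqueue [0,3,5]
  #9 pop 4: in=⊤ → ⊤ (no change)
  #10 pop 0: in=⊤ → + (no change)
  #11 pop 3: in=⊤ → ⊤ (was −); enqueue [0,2]
  #12 pop 5: in=⊤ → ⊤ (no change)
  #13 pop 0: in=⊤ → + (no change)
  #14 pop 2: in=⊤ → ⊤ (no change)

Fixpoint:
  val[0] = +
  val[1] = +
  val[2] = ⊤
  val[3] = ⊤
  val[4] = ⊤
  val[5] = ⊤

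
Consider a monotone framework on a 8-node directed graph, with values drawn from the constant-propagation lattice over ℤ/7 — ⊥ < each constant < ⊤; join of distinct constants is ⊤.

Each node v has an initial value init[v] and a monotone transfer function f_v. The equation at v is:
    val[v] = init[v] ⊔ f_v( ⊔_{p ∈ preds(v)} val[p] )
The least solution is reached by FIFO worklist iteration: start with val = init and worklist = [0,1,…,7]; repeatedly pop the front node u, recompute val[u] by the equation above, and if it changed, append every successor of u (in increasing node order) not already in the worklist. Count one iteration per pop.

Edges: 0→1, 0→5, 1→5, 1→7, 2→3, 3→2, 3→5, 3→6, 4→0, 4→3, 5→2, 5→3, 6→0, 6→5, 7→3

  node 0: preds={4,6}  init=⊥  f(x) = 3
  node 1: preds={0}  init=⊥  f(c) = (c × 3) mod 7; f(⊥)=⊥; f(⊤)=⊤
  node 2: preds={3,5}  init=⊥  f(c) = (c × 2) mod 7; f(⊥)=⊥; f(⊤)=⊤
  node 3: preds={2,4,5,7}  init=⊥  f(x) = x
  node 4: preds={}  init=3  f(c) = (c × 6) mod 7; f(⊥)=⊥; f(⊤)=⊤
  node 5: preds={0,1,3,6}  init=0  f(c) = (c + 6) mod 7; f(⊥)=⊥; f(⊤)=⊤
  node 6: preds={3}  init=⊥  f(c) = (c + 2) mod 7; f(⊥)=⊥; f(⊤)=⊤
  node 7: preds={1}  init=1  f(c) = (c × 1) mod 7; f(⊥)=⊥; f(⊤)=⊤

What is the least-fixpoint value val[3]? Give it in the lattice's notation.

⊤

Iteration log — 12 steps:
  step 1. node 0  ⊔preds=3  new=3  old=⊥  +wl: 
  step 2. node 1  ⊔preds=3  new=2  old=⊥  +wl: 
  step 3. node 2  ⊔preds=0  new=0  old=⊥  +wl: 
  step 4. node 3  ⊔preds=⊤  new=⊤  old=⊥  +wl: 2
  step 5. node 4  ⊔preds=⊥  new=3  stable
  step 6. node 5  ⊔preds=⊤  new=⊤  old=0  +wl: 3
  step 7. node 6  ⊔preds=⊤  new=⊤  old=⊥  +wl: 0,5
  step 8. node 7  ⊔preds=2  new=⊤  old=1  +wl: 
  step 9. node 2  ⊔preds=⊤  new=⊤  old=0  +wl: 
  step 10. node 3  ⊔preds=⊤  new=⊤  stable
  step 11. node 0  ⊔preds=⊤  new=3  stable
  step 12. node 5  ⊔preds=⊤  new=⊤  stable

Least fixpoint reached:
  node 0: 3
  node 1: 2
  node 2: ⊤
  node 3: ⊤
  node 4: 3
  node 5: ⊤
  node 6: ⊤
  node 7: ⊤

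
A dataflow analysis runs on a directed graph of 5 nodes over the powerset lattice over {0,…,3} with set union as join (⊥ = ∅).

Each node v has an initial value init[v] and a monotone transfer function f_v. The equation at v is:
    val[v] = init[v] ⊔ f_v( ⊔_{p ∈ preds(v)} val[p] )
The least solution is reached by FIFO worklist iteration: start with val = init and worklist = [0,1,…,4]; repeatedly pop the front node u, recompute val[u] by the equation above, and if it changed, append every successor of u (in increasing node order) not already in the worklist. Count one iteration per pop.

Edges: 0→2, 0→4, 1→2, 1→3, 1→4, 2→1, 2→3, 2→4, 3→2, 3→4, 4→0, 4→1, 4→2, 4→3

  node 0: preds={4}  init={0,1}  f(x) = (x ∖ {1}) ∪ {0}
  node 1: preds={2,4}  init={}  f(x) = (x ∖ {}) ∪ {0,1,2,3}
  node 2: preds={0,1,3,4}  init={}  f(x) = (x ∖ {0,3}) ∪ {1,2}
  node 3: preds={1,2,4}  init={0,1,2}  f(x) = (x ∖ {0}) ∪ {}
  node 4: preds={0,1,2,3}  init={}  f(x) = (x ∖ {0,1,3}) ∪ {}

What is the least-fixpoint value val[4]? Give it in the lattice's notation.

{2}

Iteration log — 11 steps:
  step 1. node 0  ⊔preds={}  new={0,1}  stable
  step 2. node 1  ⊔preds={}  new={0,1,2,3}  old={}  +wl: 
  step 3. node 2  ⊔preds={0,1,2,3}  new={1,2}  old={}  +wl: 1
  step 4. node 3  ⊔preds={0,1,2,3}  new={0,1,2,3}  old={0,1,2}  +wl: 2
  step 5. node 4  ⊔preds={0,1,2,3}  new={2}  old={}  +wl: 0,3
  step 6. node 1  ⊔preds={1,2}  new={0,1,2,3}  stable
  step 7. node 2  ⊔preds={0,1,2,3}  new={1,2}  stable
  step 8. node 0  ⊔preds={2}  new={0,1,2}  old={0,1}  +wl: 2,4
  step 9. node 3  ⊔preds={0,1,2,3}  new={0,1,2,3}  stable
  step 10. node 2  ⊔preds={0,1,2,3}  new={1,2}  stable
  step 11. node 4  ⊔preds={0,1,2,3}  new={2}  stable

Least fixpoint reached:
  node 0: {0,1,2}
  node 1: {0,1,2,3}
  node 2: {1,2}
  node 3: {0,1,2,3}
  node 4: {2}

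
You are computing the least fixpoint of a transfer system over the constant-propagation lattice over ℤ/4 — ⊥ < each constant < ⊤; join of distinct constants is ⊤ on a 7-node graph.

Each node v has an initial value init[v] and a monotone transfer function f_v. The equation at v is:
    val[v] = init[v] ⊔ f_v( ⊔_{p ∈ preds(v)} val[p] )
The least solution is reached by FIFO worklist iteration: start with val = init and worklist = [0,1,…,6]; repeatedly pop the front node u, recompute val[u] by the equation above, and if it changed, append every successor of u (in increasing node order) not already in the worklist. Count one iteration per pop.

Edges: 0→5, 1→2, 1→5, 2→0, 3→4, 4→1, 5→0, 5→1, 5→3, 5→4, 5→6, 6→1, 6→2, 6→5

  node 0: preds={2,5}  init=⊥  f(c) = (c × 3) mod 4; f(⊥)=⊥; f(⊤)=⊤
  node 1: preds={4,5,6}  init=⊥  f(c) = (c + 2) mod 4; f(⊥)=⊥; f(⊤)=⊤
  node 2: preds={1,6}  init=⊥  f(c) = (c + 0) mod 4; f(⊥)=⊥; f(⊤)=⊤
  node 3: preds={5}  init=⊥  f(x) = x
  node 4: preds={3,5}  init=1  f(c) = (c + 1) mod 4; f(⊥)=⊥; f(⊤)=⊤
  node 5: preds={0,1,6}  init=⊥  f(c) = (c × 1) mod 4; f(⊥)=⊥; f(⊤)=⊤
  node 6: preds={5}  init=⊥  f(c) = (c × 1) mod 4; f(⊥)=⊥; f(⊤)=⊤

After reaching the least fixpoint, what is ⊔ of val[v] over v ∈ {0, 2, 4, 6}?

⊤

Worklist (21 pops):
  #1 pop 0: in=⊥ → ⊥ (no change)
  #2 pop 1: in=1 → 3 (was ⊥); enqueue []
  #3 pop 2: in=3 → 3 (was ⊥); enqueue [0]
  #4 pop 3: in=⊥ → ⊥ (no change)
  #5 pop 4: in=⊥ → 1 (no change)
  #6 pop 5: in=3 → 3 (was ⊥); enqueue [1,3,4]
  #7 pop 6: in=3 → 3 (was ⊥); enqueue [2,5]
  #8 pop 0: in=3 → 1 (was ⊥); enqueue []
  #9 pop 1: in=⊤ → ⊤ (was 3); enqueue []
  #10 pop 3: in=3 → 3 (was ⊥); enqueue []
  #11 pop 4: in=3 → ⊤ (was 1); enqueue [1]
  #12 pop 2: in=⊤ → ⊤ (was 3); enqueue [0]
  #13 pop 5: in=⊤ → ⊤ (was 3); enqueue [3,4,6]
  #14 pop 1: in=⊤ → ⊤ (no change)
  #15 pop 0: in=⊤ → ⊤ (was 1); enqueue [5]
  #16 pop 3: in=⊤ → ⊤ (was 3); enqueue []
  #17 pop 4: in=⊤ → ⊤ (no change)
  #18 pop 6: in=⊤ → ⊤ (was 3); enqueue [1,2]
  #19 pop 5: in=⊤ → ⊤ (no change)
  #20 pop 1: in=⊤ → ⊤ (no change)
  #21 pop 2: in=⊤ → ⊤ (no change)

Fixpoint:
  val[0] = ⊤
  val[1] = ⊤
  val[2] = ⊤
  val[3] = ⊤
  val[4] = ⊤
  val[5] = ⊤
  val[6] = ⊤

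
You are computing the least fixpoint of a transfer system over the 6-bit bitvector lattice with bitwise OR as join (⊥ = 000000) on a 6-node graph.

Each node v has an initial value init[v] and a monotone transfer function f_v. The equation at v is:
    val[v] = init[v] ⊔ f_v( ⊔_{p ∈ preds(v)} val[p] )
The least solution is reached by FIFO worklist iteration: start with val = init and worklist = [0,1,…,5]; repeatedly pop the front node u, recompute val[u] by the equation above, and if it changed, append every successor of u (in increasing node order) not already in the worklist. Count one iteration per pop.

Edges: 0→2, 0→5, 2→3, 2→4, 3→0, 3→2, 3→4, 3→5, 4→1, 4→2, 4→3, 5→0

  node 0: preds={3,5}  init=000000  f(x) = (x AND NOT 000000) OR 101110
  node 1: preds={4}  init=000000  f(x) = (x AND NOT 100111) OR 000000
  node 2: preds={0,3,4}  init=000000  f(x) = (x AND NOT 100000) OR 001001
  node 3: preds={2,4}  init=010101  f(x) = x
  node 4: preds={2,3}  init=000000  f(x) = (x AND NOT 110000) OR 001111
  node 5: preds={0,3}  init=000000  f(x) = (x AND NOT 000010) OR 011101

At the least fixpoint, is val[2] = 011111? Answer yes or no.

Trace (10 dequeues):
  [1] u=0 | in 010101 | out 111111 | prev 000000 | push {}
  [2] u=1 | in 000000 | out 000000 | ==
  [3] u=2 | in 111111 | out 011111 | prev 000000 | push {}
  [4] u=3 | in 011111 | out 011111 | prev 010101 | push {0,2}
  [5] u=4 | in 011111 | out 001111 | prev 000000 | push {1,3}
  [6] u=5 | in 111111 | out 111101 | prev 000000 | push {}
  [7] u=0 | in 111111 | out 111111 | ==
  [8] u=2 | in 111111 | out 011111 | ==
  [9] u=1 | in 001111 | out 001000 | prev 000000 | push {}
  [10] u=3 | in 011111 | out 011111 | ==

Converged values:
  [0] 111111
  [1] 001000
  [2] 011111
  [3] 011111
  [4] 001111
  [5] 111101

yes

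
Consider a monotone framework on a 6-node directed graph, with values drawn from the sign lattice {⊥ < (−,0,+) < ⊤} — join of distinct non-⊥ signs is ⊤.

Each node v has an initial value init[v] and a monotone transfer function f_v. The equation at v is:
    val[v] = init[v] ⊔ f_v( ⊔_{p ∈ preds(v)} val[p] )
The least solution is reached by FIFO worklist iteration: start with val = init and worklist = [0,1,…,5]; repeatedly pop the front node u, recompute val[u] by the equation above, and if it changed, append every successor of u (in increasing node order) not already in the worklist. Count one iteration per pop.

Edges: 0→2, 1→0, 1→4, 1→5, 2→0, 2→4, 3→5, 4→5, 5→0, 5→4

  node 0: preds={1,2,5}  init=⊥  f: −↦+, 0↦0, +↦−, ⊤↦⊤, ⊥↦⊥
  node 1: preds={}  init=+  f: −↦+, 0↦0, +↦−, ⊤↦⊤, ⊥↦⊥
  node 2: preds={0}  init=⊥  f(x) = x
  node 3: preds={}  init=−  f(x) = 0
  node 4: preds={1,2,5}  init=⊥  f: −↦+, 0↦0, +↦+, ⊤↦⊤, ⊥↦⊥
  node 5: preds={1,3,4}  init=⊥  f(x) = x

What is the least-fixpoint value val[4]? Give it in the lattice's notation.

⊤

Trace (11 dequeues):
  [1] u=0 | in + | out − | prev ⊥ | push {}
  [2] u=1 | in ⊥ | out + | ==
  [3] u=2 | in − | out − | prev ⊥ | push {0}
  [4] u=3 | in ⊥ | out ⊤ | prev − | push {}
  [5] u=4 | in ⊤ | out ⊤ | prev ⊥ | push {}
  [6] u=5 | in ⊤ | out ⊤ | prev ⊥ | push {4}
  [7] u=0 | in ⊤ | out ⊤ | prev − | push {2}
  [8] u=4 | in ⊤ | out ⊤ | ==
  [9] u=2 | in ⊤ | out ⊤ | prev − | push {0,4}
  [10] u=0 | in ⊤ | out ⊤ | ==
  [11] u=4 | in ⊤ | out ⊤ | ==

Converged values:
  [0] ⊤
  [1] +
  [2] ⊤
  [3] ⊤
  [4] ⊤
  [5] ⊤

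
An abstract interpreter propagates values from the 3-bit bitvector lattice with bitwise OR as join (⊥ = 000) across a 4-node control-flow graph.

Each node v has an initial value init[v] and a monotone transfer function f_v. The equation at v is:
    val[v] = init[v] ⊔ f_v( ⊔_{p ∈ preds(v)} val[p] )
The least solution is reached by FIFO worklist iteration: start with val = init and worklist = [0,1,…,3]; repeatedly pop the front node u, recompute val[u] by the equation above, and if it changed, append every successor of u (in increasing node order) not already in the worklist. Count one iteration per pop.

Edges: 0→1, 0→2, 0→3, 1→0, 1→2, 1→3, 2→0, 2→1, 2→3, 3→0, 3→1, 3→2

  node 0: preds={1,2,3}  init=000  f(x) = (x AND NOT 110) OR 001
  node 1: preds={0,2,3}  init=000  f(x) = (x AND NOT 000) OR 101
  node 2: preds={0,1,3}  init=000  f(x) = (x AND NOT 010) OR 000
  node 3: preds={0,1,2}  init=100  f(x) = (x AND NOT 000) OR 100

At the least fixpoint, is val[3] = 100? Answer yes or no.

no

Worklist (7 pops):
  #1 pop 0: in=100 → 001 (was 000); enqueue []
  #2 pop 1: in=101 → 101 (was 000); enqueue [0]
  #3 pop 2: in=101 → 101 (was 000); enqueue [1]
  #4 pop 3: in=101 → 101 (was 100); enqueue [2]
  #5 pop 0: in=101 → 001 (no change)
  #6 pop 1: in=101 → 101 (no change)
  #7 pop 2: in=101 → 101 (no change)

Fixpoint:
  val[0] = 001
  val[1] = 101
  val[2] = 101
  val[3] = 101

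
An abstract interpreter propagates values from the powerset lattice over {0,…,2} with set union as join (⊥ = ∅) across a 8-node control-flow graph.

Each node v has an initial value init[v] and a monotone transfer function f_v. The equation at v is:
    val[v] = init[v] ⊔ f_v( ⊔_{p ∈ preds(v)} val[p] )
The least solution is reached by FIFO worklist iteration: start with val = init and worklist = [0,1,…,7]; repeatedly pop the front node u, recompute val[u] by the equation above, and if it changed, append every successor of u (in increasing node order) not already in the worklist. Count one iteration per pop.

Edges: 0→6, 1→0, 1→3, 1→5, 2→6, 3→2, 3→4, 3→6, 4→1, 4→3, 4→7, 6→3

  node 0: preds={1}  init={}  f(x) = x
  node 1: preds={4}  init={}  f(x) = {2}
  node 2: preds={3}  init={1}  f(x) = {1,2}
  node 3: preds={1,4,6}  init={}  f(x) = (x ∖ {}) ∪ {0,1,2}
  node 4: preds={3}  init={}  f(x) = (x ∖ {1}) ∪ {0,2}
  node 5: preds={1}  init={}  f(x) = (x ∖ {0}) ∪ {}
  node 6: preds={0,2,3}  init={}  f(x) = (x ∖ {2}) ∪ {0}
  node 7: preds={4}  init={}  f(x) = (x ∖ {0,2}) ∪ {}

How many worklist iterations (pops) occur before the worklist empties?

Worklist (13 pops):
  #1 pop 0: in={} → {} (no change)
  #2 pop 1: in={} → {2} (was {}); enqueue [0]
  #3 pop 2: in={} → {1,2} (was {1}); enqueue []
  #4 pop 3: in={2} → {0,1,2} (was {}); enqueue [2]
  #5 pop 4: in={0,1,2} → {0,2} (was {}); enqueue [1,3]
  #6 pop 5: in={2} → {2} (was {}); enqueue []
  #7 pop 6: in={0,1,2} → {0,1} (was {}); enqueue []
  #8 pop 7: in={0,2} → {} (no change)
  #9 pop 0: in={2} → {2} (was {}); enqueue [6]
  #10 pop 2: in={0,1,2} → {1,2} (no change)
  #11 pop 1: in={0,2} → {2} (no change)
  #12 pop 3: in={0,1,2} → {0,1,2} (no change)
  #13 pop 6: in={0,1,2} → {0,1} (no change)

Fixpoint:
  val[0] = {2}
  val[1] = {2}
  val[2] = {1,2}
  val[3] = {0,1,2}
  val[4] = {0,2}
  val[5] = {2}
  val[6] = {0,1}
  val[7] = {}

13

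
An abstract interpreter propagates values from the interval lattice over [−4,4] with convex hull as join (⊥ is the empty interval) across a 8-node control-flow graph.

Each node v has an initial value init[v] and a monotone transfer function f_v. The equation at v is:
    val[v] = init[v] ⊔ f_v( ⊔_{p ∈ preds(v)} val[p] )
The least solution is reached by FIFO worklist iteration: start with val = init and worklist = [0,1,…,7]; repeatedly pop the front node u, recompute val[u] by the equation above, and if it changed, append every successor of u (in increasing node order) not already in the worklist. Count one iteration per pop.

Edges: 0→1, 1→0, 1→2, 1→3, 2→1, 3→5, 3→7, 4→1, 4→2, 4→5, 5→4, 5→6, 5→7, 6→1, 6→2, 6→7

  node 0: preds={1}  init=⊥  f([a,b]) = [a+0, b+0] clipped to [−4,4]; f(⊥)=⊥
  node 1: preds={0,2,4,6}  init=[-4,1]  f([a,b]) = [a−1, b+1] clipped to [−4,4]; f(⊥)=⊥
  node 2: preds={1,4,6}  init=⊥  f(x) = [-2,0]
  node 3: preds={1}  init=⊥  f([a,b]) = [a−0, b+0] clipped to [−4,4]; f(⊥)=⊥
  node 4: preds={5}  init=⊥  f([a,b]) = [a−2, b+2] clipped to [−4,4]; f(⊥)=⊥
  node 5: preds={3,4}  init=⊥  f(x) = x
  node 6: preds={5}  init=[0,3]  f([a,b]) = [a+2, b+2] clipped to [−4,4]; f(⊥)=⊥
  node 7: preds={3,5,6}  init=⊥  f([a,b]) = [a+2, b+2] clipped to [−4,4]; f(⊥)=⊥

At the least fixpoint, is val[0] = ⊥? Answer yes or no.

Worklist (14 pops):
  #1 pop 0: in=[-4,1] → [-4,1] (was ⊥); enqueue []
  #2 pop 1: in=[-4,3] → [-4,4] (was [-4,1]); enqueue [0]
  #3 pop 2: in=[-4,4] → [-2,0] (was ⊥); enqueue [1]
  #4 pop 3: in=[-4,4] → [-4,4] (was ⊥); enqueue []
  #5 pop 4: in=⊥ → ⊥ (no change)
  #6 pop 5: in=[-4,4] → [-4,4] (was ⊥); enqueue [4]
  #7 pop 6: in=[-4,4] → [-2,4] (was [0,3]); enqueue [2]
  #8 pop 7: in=[-4,4] → [-2,4] (was ⊥); enqueue []
  #9 pop 0: in=[-4,4] → [-4,4] (was [-4,1]); enqueue []
  #10 pop 1: in=[-4,4] → [-4,4] (no change)
  #11 pop 4: in=[-4,4] → [-4,4] (was ⊥); enqueue [1,5]
  #12 pop 2: in=[-4,4] → [-2,0] (no change)
  #13 pop 1: in=[-4,4] → [-4,4] (no change)
  #14 pop 5: in=[-4,4] → [-4,4] (no change)

Fixpoint:
  val[0] = [-4,4]
  val[1] = [-4,4]
  val[2] = [-2,0]
  val[3] = [-4,4]
  val[4] = [-4,4]
  val[5] = [-4,4]
  val[6] = [-2,4]
  val[7] = [-2,4]

no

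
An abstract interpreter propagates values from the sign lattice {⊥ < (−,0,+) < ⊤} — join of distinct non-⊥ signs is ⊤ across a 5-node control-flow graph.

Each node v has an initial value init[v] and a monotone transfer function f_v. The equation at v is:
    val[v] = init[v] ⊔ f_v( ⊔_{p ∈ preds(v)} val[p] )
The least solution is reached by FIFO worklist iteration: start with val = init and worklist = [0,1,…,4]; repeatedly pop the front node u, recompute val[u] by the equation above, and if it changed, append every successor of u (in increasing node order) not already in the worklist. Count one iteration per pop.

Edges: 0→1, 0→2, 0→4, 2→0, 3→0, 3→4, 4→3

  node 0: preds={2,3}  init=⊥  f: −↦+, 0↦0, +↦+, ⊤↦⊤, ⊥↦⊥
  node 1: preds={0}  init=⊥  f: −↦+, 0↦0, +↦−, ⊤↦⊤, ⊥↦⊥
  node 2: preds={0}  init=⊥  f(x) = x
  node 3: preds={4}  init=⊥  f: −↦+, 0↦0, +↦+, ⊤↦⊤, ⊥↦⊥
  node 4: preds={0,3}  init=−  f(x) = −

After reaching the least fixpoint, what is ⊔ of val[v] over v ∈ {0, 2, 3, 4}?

⊤

Worklist (10 pops):
  #1 pop 0: in=⊥ → ⊥ (no change)
  #2 pop 1: in=⊥ → ⊥ (no change)
  #3 pop 2: in=⊥ → ⊥ (no change)
  #4 pop 3: in=− → + (was ⊥); enqueue [0]
  #5 pop 4: in=+ → − (no change)
  #6 pop 0: in=+ → + (was ⊥); enqueue [1,2,4]
  #7 pop 1: in=+ → − (was ⊥); enqueue []
  #8 pop 2: in=+ → + (was ⊥); enqueue [0]
  #9 pop 4: in=+ → − (no change)
  #10 pop 0: in=+ → + (no change)

Fixpoint:
  val[0] = +
  val[1] = −
  val[2] = +
  val[3] = +
  val[4] = −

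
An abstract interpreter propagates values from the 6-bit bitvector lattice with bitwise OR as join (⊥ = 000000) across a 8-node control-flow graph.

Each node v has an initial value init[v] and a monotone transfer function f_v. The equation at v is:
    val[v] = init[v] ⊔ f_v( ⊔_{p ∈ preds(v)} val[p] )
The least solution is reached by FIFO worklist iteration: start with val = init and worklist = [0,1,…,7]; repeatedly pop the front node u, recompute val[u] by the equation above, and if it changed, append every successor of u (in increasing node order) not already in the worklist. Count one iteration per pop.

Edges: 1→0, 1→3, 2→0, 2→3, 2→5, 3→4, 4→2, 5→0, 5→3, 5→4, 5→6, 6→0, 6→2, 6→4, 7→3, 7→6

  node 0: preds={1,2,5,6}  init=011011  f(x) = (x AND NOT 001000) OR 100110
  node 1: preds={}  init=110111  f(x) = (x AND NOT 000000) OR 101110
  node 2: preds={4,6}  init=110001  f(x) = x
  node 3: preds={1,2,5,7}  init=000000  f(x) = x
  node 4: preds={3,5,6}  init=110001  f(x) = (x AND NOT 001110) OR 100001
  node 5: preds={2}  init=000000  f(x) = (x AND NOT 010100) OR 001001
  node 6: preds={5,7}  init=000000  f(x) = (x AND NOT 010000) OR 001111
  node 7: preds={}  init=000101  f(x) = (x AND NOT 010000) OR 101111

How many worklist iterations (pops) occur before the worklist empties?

Trace (20 dequeues):
  [1] u=0 | in 110111 | out 111111 | prev 011011 | push {}
  [2] u=1 | in 000000 | out 111111 | prev 110111 | push {0}
  [3] u=2 | in 110001 | out 110001 | ==
  [4] u=3 | in 111111 | out 111111 | prev 000000 | push {}
  [5] u=4 | in 111111 | out 110001 | ==
  [6] u=5 | in 110001 | out 101001 | prev 000000 | push {3,4}
  [7] u=6 | in 101101 | out 101111 | prev 000000 | push {2}
  [8] u=7 | in 000000 | out 101111 | prev 000101 | push {6}
  [9] u=0 | in 111111 | out 111111 | ==
  [10] u=3 | in 111111 | out 111111 | ==
  [11] u=4 | in 111111 | out 110001 | ==
  [12] u=2 | in 111111 | out 111111 | prev 110001 | push {0,3,5}
  [13] u=6 | in 101111 | out 101111 | ==
  [14] u=0 | in 111111 | out 111111 | ==
  [15] u=3 | in 111111 | out 111111 | ==
  [16] u=5 | in 111111 | out 101011 | prev 101001 | push {0,3,4,6}
  [17] u=0 | in 111111 | out 111111 | ==
  [18] u=3 | in 111111 | out 111111 | ==
  [19] u=4 | in 111111 | out 110001 | ==
  [20] u=6 | in 101111 | out 101111 | ==

Converged values:
  [0] 111111
  [1] 111111
  [2] 111111
  [3] 111111
  [4] 110001
  [5] 101011
  [6] 101111
  [7] 101111

20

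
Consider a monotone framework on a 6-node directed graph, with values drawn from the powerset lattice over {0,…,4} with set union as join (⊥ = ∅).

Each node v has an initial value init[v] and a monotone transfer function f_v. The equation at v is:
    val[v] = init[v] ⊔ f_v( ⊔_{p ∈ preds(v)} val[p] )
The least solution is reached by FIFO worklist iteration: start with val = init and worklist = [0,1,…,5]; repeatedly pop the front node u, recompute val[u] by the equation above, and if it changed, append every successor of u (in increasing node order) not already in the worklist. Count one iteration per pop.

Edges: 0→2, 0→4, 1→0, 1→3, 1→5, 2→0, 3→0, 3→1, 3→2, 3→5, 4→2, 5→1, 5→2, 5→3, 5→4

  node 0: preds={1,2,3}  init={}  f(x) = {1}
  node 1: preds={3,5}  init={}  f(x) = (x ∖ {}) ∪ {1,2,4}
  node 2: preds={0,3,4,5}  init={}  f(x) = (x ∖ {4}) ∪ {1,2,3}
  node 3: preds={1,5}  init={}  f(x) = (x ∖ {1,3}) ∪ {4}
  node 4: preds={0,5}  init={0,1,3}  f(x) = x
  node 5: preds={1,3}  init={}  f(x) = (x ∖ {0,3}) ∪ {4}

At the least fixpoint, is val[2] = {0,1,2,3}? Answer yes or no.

yes

Iteration log — 12 steps:
  step 1. node 0  ⊔preds={}  new={1}  old={}  +wl: 
  step 2. node 1  ⊔preds={}  new={1,2,4}  old={}  +wl: 0
  step 3. node 2  ⊔preds={0,1,3}  new={0,1,2,3}  old={}  +wl: 
  step 4. node 3  ⊔preds={1,2,4}  new={2,4}  old={}  +wl: 1,2
  step 5. node 4  ⊔preds={1}  new={0,1,3}  stable
  step 6. node 5  ⊔preds={1,2,4}  new={1,2,4}  old={}  +wl: 3,4
  step 7. node 0  ⊔preds={0,1,2,3,4}  new={1}  stable
  step 8. node 1  ⊔preds={1,2,4}  new={1,2,4}  stable
  step 9. node 2  ⊔preds={0,1,2,3,4}  new={0,1,2,3}  stable
  step 10. node 3  ⊔preds={1,2,4}  new={2,4}  stable
  step 11. node 4  ⊔preds={1,2,4}  new={0,1,2,3,4}  old={0,1,3}  +wl: 2
  step 12. node 2  ⊔preds={0,1,2,3,4}  new={0,1,2,3}  stable

Least fixpoint reached:
  node 0: {1}
  node 1: {1,2,4}
  node 2: {0,1,2,3}
  node 3: {2,4}
  node 4: {0,1,2,3,4}
  node 5: {1,2,4}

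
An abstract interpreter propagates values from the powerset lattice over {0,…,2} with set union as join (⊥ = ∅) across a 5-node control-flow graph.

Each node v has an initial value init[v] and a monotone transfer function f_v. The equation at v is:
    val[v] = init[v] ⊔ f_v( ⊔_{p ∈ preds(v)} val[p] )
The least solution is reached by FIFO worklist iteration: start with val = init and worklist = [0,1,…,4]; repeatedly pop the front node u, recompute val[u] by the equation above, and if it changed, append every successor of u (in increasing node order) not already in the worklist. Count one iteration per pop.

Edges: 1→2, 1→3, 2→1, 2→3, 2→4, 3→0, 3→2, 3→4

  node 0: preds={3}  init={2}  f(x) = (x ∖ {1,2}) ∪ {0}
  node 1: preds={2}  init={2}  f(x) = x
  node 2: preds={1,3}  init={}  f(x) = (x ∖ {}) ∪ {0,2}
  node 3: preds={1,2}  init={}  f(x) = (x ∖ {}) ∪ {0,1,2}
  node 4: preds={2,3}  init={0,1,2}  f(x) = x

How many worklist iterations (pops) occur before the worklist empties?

Iteration log — 13 steps:
  step 1. node 0  ⊔preds={}  new={0,2}  old={2}  +wl: 
  step 2. node 1  ⊔preds={}  new={2}  stable
  step 3. node 2  ⊔preds={2}  new={0,2}  old={}  +wl: 1
  step 4. node 3  ⊔preds={0,2}  new={0,1,2}  old={}  +wl: 0,2
  step 5. node 4  ⊔preds={0,1,2}  new={0,1,2}  stable
  step 6. node 1  ⊔preds={0,2}  new={0,2}  old={2}  +wl: 3
  step 7. node 0  ⊔preds={0,1,2}  new={0,2}  stable
  step 8. node 2  ⊔preds={0,1,2}  new={0,1,2}  old={0,2}  +wl: 1,4
  step 9. node 3  ⊔preds={0,1,2}  new={0,1,2}  stable
  step 10. node 1  ⊔preds={0,1,2}  new={0,1,2}  old={0,2}  +wl: 2,3
  step 11. node 4  ⊔preds={0,1,2}  new={0,1,2}  stable
  step 12. node 2  ⊔preds={0,1,2}  new={0,1,2}  stable
  step 13. node 3  ⊔preds={0,1,2}  new={0,1,2}  stable

Least fixpoint reached:
  node 0: {0,2}
  node 1: {0,1,2}
  node 2: {0,1,2}
  node 3: {0,1,2}
  node 4: {0,1,2}

13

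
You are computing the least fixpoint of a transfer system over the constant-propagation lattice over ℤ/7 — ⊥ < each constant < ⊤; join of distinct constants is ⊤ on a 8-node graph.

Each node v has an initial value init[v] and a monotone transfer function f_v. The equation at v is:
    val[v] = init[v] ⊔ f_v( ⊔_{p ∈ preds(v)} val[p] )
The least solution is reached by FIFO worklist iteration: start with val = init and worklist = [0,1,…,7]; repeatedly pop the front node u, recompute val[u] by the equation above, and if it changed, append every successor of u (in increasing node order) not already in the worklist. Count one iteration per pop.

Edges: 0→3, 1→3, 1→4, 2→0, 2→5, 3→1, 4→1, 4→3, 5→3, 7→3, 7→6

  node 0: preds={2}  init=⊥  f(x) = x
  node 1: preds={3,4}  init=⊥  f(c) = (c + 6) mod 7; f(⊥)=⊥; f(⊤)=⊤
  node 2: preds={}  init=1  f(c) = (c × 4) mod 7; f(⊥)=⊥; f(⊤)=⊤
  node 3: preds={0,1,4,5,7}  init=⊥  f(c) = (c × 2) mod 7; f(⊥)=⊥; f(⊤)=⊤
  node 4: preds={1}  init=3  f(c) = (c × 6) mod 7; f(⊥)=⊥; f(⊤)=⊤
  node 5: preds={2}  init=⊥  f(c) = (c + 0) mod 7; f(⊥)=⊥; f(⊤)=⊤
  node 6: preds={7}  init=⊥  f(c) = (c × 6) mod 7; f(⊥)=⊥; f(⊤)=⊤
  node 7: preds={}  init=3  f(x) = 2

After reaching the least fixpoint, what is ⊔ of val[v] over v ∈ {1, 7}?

⊤

Worklist (12 pops):
  #1 pop 0: in=1 → 1 (was ⊥); enqueue []
  #2 pop 1: in=3 → 2 (was ⊥); enqueue []
  #3 pop 2: in=⊥ → 1 (no change)
  #4 pop 3: in=⊤ → ⊤ (was ⊥); enqueue [1]
  #5 pop 4: in=2 → ⊤ (was 3); enqueue [3]
  #6 pop 5: in=1 → 1 (was ⊥); enqueue []
  #7 pop 6: in=3 → 4 (was ⊥); enqueue []
  #8 pop 7: in=⊥ → ⊤ (was 3); enqueue [6]
  #9 pop 1: in=⊤ → ⊤ (was 2); enqueue [4]
  #10 pop 3: in=⊤ → ⊤ (no change)
  #11 pop 6: in=⊤ → ⊤ (was 4); enqueue []
  #12 pop 4: in=⊤ → ⊤ (no change)

Fixpoint:
  val[0] = 1
  val[1] = ⊤
  val[2] = 1
  val[3] = ⊤
  val[4] = ⊤
  val[5] = 1
  val[6] = ⊤
  val[7] = ⊤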